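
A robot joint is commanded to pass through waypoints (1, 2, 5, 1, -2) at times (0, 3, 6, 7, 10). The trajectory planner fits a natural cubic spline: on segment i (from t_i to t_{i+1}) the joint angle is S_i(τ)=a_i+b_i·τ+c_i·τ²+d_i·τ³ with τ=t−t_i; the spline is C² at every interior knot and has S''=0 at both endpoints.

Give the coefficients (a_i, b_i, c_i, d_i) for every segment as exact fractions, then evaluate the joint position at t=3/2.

Δ: Δ0=1/3, Δ1=1, Δ2=-4, Δ3=-1
row 1: diag=12, rhs=4; c'=1/4, d'=1/3
row 2: denom=8−3·1/4=29/4; d'=(-30−3·1/3)/(29/4)=-124/29
row 3: denom=8−1·4/29=228/29; d'=(18−1·-124/29)/(228/29)=17/6
back: M3=17/6
back: M2=-124/29−4/29·17/6=-14/3
back: M1=1/3−1/4·-14/3=3/2
M: M0=0, M1=3/2, M2=-14/3, M3=17/6, M4=0
seg 0: a=1, c=M0/2=0, d=(M1−M0)/(6·3)=1/12, b=Δ0−h0·(2M0+M1)/6=-5/12
seg 1: a=2, c=M1/2=3/4, d=(M2−M1)/(6·3)=-37/108, b=Δ1−h1·(2M1+M2)/6=11/6
seg 2: a=5, c=M2/2=-7/3, d=(M3−M2)/(6·1)=5/4, b=Δ2−h2·(2M2+M3)/6=-35/12
seg 3: a=1, c=M3/2=17/12, d=(M4−M3)/(6·3)=-17/108, b=Δ3−h3·(2M3+M4)/6=-23/6
t_q=3/2 → seg 0, τ=3/2; S=1+-5/12·τ+0·τ²+1/12·τ³=21/32

  seg 0: a=1 b=-5/12 c=0 d=1/12
  seg 1: a=2 b=11/6 c=3/4 d=-37/108
  seg 2: a=5 b=-35/12 c=-7/3 d=5/4
  seg 3: a=1 b=-23/6 c=17/12 d=-17/108
S(3/2) = 21/32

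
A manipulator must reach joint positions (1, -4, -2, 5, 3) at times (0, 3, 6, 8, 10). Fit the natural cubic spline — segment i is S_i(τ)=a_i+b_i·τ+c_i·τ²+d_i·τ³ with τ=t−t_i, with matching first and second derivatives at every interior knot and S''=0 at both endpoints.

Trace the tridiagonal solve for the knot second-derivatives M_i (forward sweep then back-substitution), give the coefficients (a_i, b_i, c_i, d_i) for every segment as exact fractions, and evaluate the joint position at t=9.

Δ: Δ0=-5/3, Δ1=2/3, Δ2=7/2, Δ3=-1
row 1: diag=12, rhs=14; c'=1/4, d'=7/6
row 2: denom=10−3·1/4=37/4; d'=(17−3·7/6)/(37/4)=54/37
row 3: denom=8−2·8/37=280/37; d'=(-27−2·54/37)/(280/37)=-1107/280
back: M3=-1107/280
back: M2=54/37−8/37·-1107/280=81/35
back: M1=7/6−1/4·81/35=247/420
M: M0=0, M1=247/420, M2=81/35, M3=-1107/280, M4=0
seg 0: a=1, c=M0/2=0, d=(M1−M0)/(6·3)=247/7560, b=Δ0−h0·(2M0+M1)/6=-549/280
seg 1: a=-4, c=M1/2=247/840, d=(M2−M1)/(6·3)=145/1512, b=Δ1−h1·(2M1+M2)/6=-151/140
seg 2: a=-2, c=M2/2=81/70, d=(M3−M2)/(6·2)=-117/224, b=Δ2−h2·(2M2+M3)/6=131/40
seg 3: a=5, c=M3/2=-1107/560, d=(M4−M3)/(6·2)=369/1120, b=Δ3−h3·(2M3+M4)/6=229/140
t_q=9 → seg 3, τ=1; S=5+229/140·τ+-1107/560·τ²+369/1120·τ³=5587/1120

  seg 0: a=1 b=-549/280 c=0 d=247/7560
  seg 1: a=-4 b=-151/140 c=247/840 d=145/1512
  seg 2: a=-2 b=131/40 c=81/70 d=-117/224
  seg 3: a=5 b=229/140 c=-1107/560 d=369/1120
S(9) = 5587/1120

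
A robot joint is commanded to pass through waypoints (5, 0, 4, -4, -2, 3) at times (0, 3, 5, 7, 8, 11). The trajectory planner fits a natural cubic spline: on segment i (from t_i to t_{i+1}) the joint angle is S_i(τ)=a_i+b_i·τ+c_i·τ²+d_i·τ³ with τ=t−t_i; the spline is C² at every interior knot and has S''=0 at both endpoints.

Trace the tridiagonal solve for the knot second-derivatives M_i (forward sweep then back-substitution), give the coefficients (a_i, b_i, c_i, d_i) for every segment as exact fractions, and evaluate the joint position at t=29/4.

  seg 0: a=5 b=-2869/813 c=0 d=1514/7317
  seg 1: a=0 b=1673/813 c=1514/813 d=-1025/1084
  seg 2: a=4 b=-1496/813 c=-6197/1626 d=4441/3252
  seg 3: a=-4 b=-189/271 c=3563/813 d=-1370/813
  seg 4: a=-2 b=2449/813 c=-547/813 d=547/7317
S(29/4) = -34053/8672

Δ: Δ0=-5/3, Δ1=2, Δ2=-4, Δ3=2, Δ4=5/3
row 1: diag=10, rhs=22; c'=1/5, d'=11/5
row 2: denom=8−2·1/5=38/5; d'=(-36−2·11/5)/(38/5)=-101/19
row 3: denom=6−2·5/19=104/19; d'=(36−2·-101/19)/(104/19)=443/52
row 4: denom=8−1·19/104=813/104; d'=(-2−1·443/52)/(813/104)=-1094/813
back: M4=-1094/813
back: M3=443/52−19/104·-1094/813=7126/813
back: M2=-101/19−5/19·7126/813=-6197/813
back: M1=11/5−1/5·-6197/813=3028/813
M: M0=0, M1=3028/813, M2=-6197/813, M3=7126/813, M4=-1094/813, M5=0
seg 0: a=5, c=M0/2=0, d=(M1−M0)/(6·3)=1514/7317, b=Δ0−h0·(2M0+M1)/6=-2869/813
seg 1: a=0, c=M1/2=1514/813, d=(M2−M1)/(6·2)=-1025/1084, b=Δ1−h1·(2M1+M2)/6=1673/813
seg 2: a=4, c=M2/2=-6197/1626, d=(M3−M2)/(6·2)=4441/3252, b=Δ2−h2·(2M2+M3)/6=-1496/813
seg 3: a=-4, c=M3/2=3563/813, d=(M4−M3)/(6·1)=-1370/813, b=Δ3−h3·(2M3+M4)/6=-189/271
seg 4: a=-2, c=M4/2=-547/813, d=(M5−M4)/(6·3)=547/7317, b=Δ4−h4·(2M4+M5)/6=2449/813
t_q=29/4 → seg 3, τ=1/4; S=-4+-189/271·τ+3563/813·τ²+-1370/813·τ³=-34053/8672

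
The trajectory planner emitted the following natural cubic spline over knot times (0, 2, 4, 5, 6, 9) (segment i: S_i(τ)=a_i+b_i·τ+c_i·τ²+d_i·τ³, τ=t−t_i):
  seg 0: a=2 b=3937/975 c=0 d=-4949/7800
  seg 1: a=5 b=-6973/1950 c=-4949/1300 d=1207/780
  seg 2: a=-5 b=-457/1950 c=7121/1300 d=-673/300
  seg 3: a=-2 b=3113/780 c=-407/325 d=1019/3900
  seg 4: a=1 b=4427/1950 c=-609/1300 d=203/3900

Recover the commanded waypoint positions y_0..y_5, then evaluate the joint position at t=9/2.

y_0=2 y_1=5 y_2=-5 y_3=-2 y_4=1 y_5=5
S(9/2) = -41893/10400

y_0 = S_0(0) = a_0 = 2
y_1 = S_1(0) = a_1 = 5
y_2 = S_2(0) = a_2 = -5
y_3 = S_3(0) = a_3 = -2
y_4 = S_4(0) = a_4 = 1
y_5 = S_4(3) = 5
t_q=9/2 is in segment 2 (τ=1/2); S_2(τ)=-41893/10400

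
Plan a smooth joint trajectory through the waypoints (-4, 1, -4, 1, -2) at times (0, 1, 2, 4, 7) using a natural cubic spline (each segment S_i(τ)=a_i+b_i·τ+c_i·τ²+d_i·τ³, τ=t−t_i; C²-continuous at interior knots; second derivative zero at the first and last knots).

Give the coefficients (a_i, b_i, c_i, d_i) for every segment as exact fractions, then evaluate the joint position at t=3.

  seg 0: a=-4 b=8 c=0 d=-3
  seg 1: a=1 b=-1 c=-9 d=5
  seg 2: a=-4 b=-4 c=6 d=-11/8
  seg 3: a=1 b=7/2 c=-9/4 d=1/4
S(3) = -27/8

Δ: Δ0=5, Δ1=-5, Δ2=5/2, Δ3=-1
row 1: diag=4, rhs=-60; c'=1/4, d'=-15
row 2: denom=6−1·1/4=23/4; d'=(45−1·-15)/(23/4)=240/23
row 3: denom=10−2·8/23=214/23; d'=(-21−2·240/23)/(214/23)=-9/2
back: M3=-9/2
back: M2=240/23−8/23·-9/2=12
back: M1=-15−1/4·12=-18
M: M0=0, M1=-18, M2=12, M3=-9/2, M4=0
seg 0: a=-4, c=M0/2=0, d=(M1−M0)/(6·1)=-3, b=Δ0−h0·(2M0+M1)/6=8
seg 1: a=1, c=M1/2=-9, d=(M2−M1)/(6·1)=5, b=Δ1−h1·(2M1+M2)/6=-1
seg 2: a=-4, c=M2/2=6, d=(M3−M2)/(6·2)=-11/8, b=Δ2−h2·(2M2+M3)/6=-4
seg 3: a=1, c=M3/2=-9/4, d=(M4−M3)/(6·3)=1/4, b=Δ3−h3·(2M3+M4)/6=7/2
t_q=3 → seg 2, τ=1; S=-4+-4·τ+6·τ²+-11/8·τ³=-27/8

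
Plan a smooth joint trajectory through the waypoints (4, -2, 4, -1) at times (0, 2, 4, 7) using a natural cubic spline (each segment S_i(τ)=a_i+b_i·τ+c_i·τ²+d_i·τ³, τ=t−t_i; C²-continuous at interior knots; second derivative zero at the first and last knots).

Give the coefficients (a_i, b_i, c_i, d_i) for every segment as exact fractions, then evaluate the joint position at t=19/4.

Δ: Δ0=-3, Δ1=3, Δ2=-5/3
row 1: diag=8, rhs=36; c'=1/4, d'=9/2
row 2: denom=10−2·1/4=19/2; d'=(-28−2·9/2)/(19/2)=-74/19
back: M2=-74/19
back: M1=9/2−1/4·-74/19=104/19
M: M0=0, M1=104/19, M2=-74/19, M3=0
seg 0: a=4, c=M0/2=0, d=(M1−M0)/(6·2)=26/57, b=Δ0−h0·(2M0+M1)/6=-275/57
seg 1: a=-2, c=M1/2=52/19, d=(M2−M1)/(6·2)=-89/114, b=Δ1−h1·(2M1+M2)/6=37/57
seg 2: a=4, c=M2/2=-37/19, d=(M3−M2)/(6·3)=37/171, b=Δ2−h2·(2M2+M3)/6=127/57
t_q=19/4 → seg 2, τ=3/4; S=4+127/57·τ+-37/19·τ²+37/171·τ³=5675/1216

  seg 0: a=4 b=-275/57 c=0 d=26/57
  seg 1: a=-2 b=37/57 c=52/19 d=-89/114
  seg 2: a=4 b=127/57 c=-37/19 d=37/171
S(19/4) = 5675/1216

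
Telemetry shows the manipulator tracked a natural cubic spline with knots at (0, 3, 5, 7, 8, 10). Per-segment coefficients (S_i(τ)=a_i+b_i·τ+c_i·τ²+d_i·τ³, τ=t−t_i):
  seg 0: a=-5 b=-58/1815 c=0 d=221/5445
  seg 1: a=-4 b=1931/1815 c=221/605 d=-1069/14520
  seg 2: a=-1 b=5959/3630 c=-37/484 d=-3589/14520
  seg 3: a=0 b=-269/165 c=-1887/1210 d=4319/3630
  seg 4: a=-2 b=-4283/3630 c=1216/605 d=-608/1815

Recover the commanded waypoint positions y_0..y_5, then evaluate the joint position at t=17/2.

y_0 = S_0(0) = a_0 = -5
y_1 = S_1(0) = a_1 = -4
y_2 = S_2(0) = a_2 = -1
y_3 = S_3(0) = a_3 = 0
y_4 = S_4(0) = a_4 = -2
y_5 = S_4(2) = 1
t_q=17/2 is in segment 4 (τ=1/2); S_4(τ)=-5153/2420

y_0=-5 y_1=-4 y_2=-1 y_3=0 y_4=-2 y_5=1
S(17/2) = -5153/2420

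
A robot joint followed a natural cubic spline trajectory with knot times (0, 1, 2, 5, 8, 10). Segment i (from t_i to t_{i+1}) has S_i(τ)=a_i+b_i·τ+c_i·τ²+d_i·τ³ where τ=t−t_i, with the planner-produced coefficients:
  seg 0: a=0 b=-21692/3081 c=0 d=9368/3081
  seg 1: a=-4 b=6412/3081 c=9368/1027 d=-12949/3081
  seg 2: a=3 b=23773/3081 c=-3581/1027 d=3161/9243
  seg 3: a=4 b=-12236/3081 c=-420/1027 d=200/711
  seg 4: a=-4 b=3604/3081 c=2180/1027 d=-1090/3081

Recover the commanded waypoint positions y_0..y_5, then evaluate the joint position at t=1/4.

y_0 = S_0(0) = a_0 = 0
y_1 = S_1(0) = a_1 = -4
y_2 = S_2(0) = a_2 = 3
y_3 = S_3(0) = a_3 = 4
y_4 = S_4(0) = a_4 = -4
y_5 = S_4(2) = 4
t_q=1/4 is in segment 0 (τ=1/4); S_0(τ)=-14071/8216

y_0=0 y_1=-4 y_2=3 y_3=4 y_4=-4 y_5=4
S(1/4) = -14071/8216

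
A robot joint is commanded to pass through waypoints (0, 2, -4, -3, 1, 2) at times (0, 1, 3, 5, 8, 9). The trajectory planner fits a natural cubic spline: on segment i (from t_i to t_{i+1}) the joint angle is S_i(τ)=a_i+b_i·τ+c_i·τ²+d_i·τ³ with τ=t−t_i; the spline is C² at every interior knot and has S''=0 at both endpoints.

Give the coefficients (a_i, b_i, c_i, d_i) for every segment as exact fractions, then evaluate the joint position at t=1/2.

Δ: Δ0=2, Δ1=-3, Δ2=1/2, Δ3=4/3, Δ4=1
row 1: diag=6, rhs=-30; c'=1/3, d'=-5
row 2: denom=8−2·1/3=22/3; d'=(21−2·-5)/(22/3)=93/22
row 3: denom=10−2·3/11=104/11; d'=(5−2·93/22)/(104/11)=-19/52
row 4: denom=8−3·33/104=733/104; d'=(-2−3·-19/52)/(733/104)=-94/733
back: M4=-94/733
back: M3=-19/52−33/104·-94/733=-238/733
back: M2=93/22−3/11·-238/733=6327/1466
back: M1=-5−1/3·6327/1466=-9439/1466
M: M0=0, M1=-9439/1466, M2=6327/1466, M3=-238/733, M4=-94/733, M5=0
seg 0: a=0, c=M0/2=0, d=(M1−M0)/(6·1)=-9439/8796, b=Δ0−h0·(2M0+M1)/6=27031/8796
seg 1: a=2, c=M1/2=-9439/2932, d=(M2−M1)/(6·2)=7883/8796, b=Δ1−h1·(2M1+M2)/6=-643/4398
seg 2: a=-4, c=M2/2=6327/2932, d=(M3−M2)/(6·2)=-6803/17592, b=Δ2−h2·(2M2+M3)/6=-9979/4398
seg 3: a=-3, c=M3/2=-119/733, d=(M4−M3)/(6·3)=8/733, b=Δ3−h3·(2M3+M4)/6=3787/2199
seg 4: a=1, c=M4/2=-47/733, d=(M5−M4)/(6·1)=47/2199, b=Δ4−h4·(2M4+M5)/6=2293/2199
t_q=1/2 → seg 0, τ=1/2; S=0+27031/8796·τ+0·τ²+-9439/8796·τ³=32895/23456

  seg 0: a=0 b=27031/8796 c=0 d=-9439/8796
  seg 1: a=2 b=-643/4398 c=-9439/2932 d=7883/8796
  seg 2: a=-4 b=-9979/4398 c=6327/2932 d=-6803/17592
  seg 3: a=-3 b=3787/2199 c=-119/733 d=8/733
  seg 4: a=1 b=2293/2199 c=-47/733 d=47/2199
S(1/2) = 32895/23456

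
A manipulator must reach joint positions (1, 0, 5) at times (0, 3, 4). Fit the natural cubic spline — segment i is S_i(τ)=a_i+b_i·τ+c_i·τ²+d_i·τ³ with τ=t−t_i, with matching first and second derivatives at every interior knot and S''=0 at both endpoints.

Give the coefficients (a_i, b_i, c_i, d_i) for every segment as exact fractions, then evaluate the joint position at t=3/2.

  seg 0: a=1 b=-7/3 c=0 d=2/9
  seg 1: a=0 b=11/3 c=2 d=-2/3
S(3/2) = -7/4

Δ: Δ0=-1/3, Δ1=5
row 1: diag=8, rhs=32; c'=1/8, d'=4
back: M1=4
M: M0=0, M1=4, M2=0
seg 0: a=1, c=M0/2=0, d=(M1−M0)/(6·3)=2/9, b=Δ0−h0·(2M0+M1)/6=-7/3
seg 1: a=0, c=M1/2=2, d=(M2−M1)/(6·1)=-2/3, b=Δ1−h1·(2M1+M2)/6=11/3
t_q=3/2 → seg 0, τ=3/2; S=1+-7/3·τ+0·τ²+2/9·τ³=-7/4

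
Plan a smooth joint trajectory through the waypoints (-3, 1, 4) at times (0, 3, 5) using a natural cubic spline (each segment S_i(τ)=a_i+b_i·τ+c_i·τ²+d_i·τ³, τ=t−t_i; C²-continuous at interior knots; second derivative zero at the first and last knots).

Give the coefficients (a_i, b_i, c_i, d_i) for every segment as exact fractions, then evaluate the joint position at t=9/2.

Δ: Δ0=4/3, Δ1=3/2
row 1: diag=10, rhs=1; c'=1/5, d'=1/10
back: M1=1/10
M: M0=0, M1=1/10, M2=0
seg 0: a=-3, c=M0/2=0, d=(M1−M0)/(6·3)=1/180, b=Δ0−h0·(2M0+M1)/6=77/60
seg 1: a=1, c=M1/2=1/20, d=(M2−M1)/(6·2)=-1/120, b=Δ1−h1·(2M1+M2)/6=43/30
t_q=9/2 → seg 1, τ=3/2; S=1+43/30·τ+1/20·τ²+-1/120·τ³=207/64

  seg 0: a=-3 b=77/60 c=0 d=1/180
  seg 1: a=1 b=43/30 c=1/20 d=-1/120
S(9/2) = 207/64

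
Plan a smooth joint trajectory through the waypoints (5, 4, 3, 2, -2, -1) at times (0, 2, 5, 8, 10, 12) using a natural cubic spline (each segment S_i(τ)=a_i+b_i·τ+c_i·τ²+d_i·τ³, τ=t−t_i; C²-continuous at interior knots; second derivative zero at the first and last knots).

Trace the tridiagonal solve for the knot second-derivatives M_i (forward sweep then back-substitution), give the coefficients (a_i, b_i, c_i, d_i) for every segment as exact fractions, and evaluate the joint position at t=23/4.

  seg 0: a=5 b=-952/1929 c=0 d=-25/15432
  seg 1: a=4 b=-1979/3858 c=-25/2572 d=179/7716
  seg 2: a=3 b=425/7716 c=128/643 d=-845/7716
  seg 3: a=2 b=-6587/3858 c=-2023/2572 d=1235/3858
  seg 4: a=-2 b=-3905/3858 c=2917/2572 d=-2917/15432
S(23/4) = 511451/164608

Δ: Δ0=-1/2, Δ1=-1/3, Δ2=-1/3, Δ3=-2, Δ4=1/2
row 1: diag=10, rhs=1; c'=3/10, d'=1/10
row 2: denom=12−3·3/10=111/10; d'=(0−3·1/10)/(111/10)=-1/37
row 3: denom=10−3·10/37=340/37; d'=(-10−3·-1/37)/(340/37)=-367/340
row 4: denom=8−2·37/170=643/85; d'=(15−2·-367/340)/(643/85)=2917/1286
back: M4=2917/1286
back: M3=-367/340−37/170·2917/1286=-2023/1286
back: M2=-1/37−10/37·-2023/1286=256/643
back: M1=1/10−3/10·256/643=-25/1286
M: M0=0, M1=-25/1286, M2=256/643, M3=-2023/1286, M4=2917/1286, M5=0
seg 0: a=5, c=M0/2=0, d=(M1−M0)/(6·2)=-25/15432, b=Δ0−h0·(2M0+M1)/6=-952/1929
seg 1: a=4, c=M1/2=-25/2572, d=(M2−M1)/(6·3)=179/7716, b=Δ1−h1·(2M1+M2)/6=-1979/3858
seg 2: a=3, c=M2/2=128/643, d=(M3−M2)/(6·3)=-845/7716, b=Δ2−h2·(2M2+M3)/6=425/7716
seg 3: a=2, c=M3/2=-2023/2572, d=(M4−M3)/(6·2)=1235/3858, b=Δ3−h3·(2M3+M4)/6=-6587/3858
seg 4: a=-2, c=M4/2=2917/2572, d=(M5−M4)/(6·2)=-2917/15432, b=Δ4−h4·(2M4+M5)/6=-3905/3858
t_q=23/4 → seg 2, τ=3/4; S=3+425/7716·τ+128/643·τ²+-845/7716·τ³=511451/164608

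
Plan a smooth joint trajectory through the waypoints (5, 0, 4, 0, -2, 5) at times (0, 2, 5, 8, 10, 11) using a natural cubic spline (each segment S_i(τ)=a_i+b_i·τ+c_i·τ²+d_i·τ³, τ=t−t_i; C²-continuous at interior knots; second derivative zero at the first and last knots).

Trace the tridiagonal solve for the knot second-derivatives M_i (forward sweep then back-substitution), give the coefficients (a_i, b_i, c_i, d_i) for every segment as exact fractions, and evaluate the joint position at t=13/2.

  seg 0: a=5 b=-1631/473 c=0 d=897/3784
  seg 1: a=0 b=-571/946 c=2691/1892 d=-13225/51084
  seg 2: a=4 b=1779/1892 c=-1288/1419 d=2551/51084
  seg 3: a=0 b=-2987/946 c=-867/1892 d=727/946
  seg 4: a=-2 b=4003/946 c=7857/1892 d=-2619/1892
S(13/2) = 53531/15136

Δ: Δ0=-5/2, Δ1=4/3, Δ2=-4/3, Δ3=-1, Δ4=7
row 1: diag=10, rhs=23; c'=3/10, d'=23/10
row 2: denom=12−3·3/10=111/10; d'=(-16−3·23/10)/(111/10)=-229/111
row 3: denom=10−3·10/37=340/37; d'=(2−3·-229/111)/(340/37)=303/340
row 4: denom=6−2·37/170=473/85; d'=(48−2·303/340)/(473/85)=7857/946
back: M4=7857/946
back: M3=303/340−37/170·7857/946=-867/946
back: M2=-229/111−10/37·-867/946=-2576/1419
back: M1=23/10−3/10·-2576/1419=2691/946
M: M0=0, M1=2691/946, M2=-2576/1419, M3=-867/946, M4=7857/946, M5=0
seg 0: a=5, c=M0/2=0, d=(M1−M0)/(6·2)=897/3784, b=Δ0−h0·(2M0+M1)/6=-1631/473
seg 1: a=0, c=M1/2=2691/1892, d=(M2−M1)/(6·3)=-13225/51084, b=Δ1−h1·(2M1+M2)/6=-571/946
seg 2: a=4, c=M2/2=-1288/1419, d=(M3−M2)/(6·3)=2551/51084, b=Δ2−h2·(2M2+M3)/6=1779/1892
seg 3: a=0, c=M3/2=-867/1892, d=(M4−M3)/(6·2)=727/946, b=Δ3−h3·(2M3+M4)/6=-2987/946
seg 4: a=-2, c=M4/2=7857/1892, d=(M5−M4)/(6·1)=-2619/1892, b=Δ4−h4·(2M4+M5)/6=4003/946
t_q=13/2 → seg 2, τ=3/2; S=4+1779/1892·τ+-1288/1419·τ²+2551/51084·τ³=53531/15136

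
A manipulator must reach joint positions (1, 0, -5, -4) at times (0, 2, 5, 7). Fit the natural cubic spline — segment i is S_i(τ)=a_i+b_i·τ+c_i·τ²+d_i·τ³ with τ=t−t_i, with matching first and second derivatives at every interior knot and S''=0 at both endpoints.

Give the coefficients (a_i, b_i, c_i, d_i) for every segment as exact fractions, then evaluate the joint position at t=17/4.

  seg 0: a=1 b=-55/546 c=0 d=-109/1092
  seg 1: a=0 b=-709/546 c=-109/182 d=10/63
  seg 2: a=-5 b=-331/546 c=151/182 d=-151/1092
S(17/4) = -1509/364

Δ: Δ0=-1/2, Δ1=-5/3, Δ2=1/2
row 1: diag=10, rhs=-7; c'=3/10, d'=-7/10
row 2: denom=10−3·3/10=91/10; d'=(13−3·-7/10)/(91/10)=151/91
back: M2=151/91
back: M1=-7/10−3/10·151/91=-109/91
M: M0=0, M1=-109/91, M2=151/91, M3=0
seg 0: a=1, c=M0/2=0, d=(M1−M0)/(6·2)=-109/1092, b=Δ0−h0·(2M0+M1)/6=-55/546
seg 1: a=0, c=M1/2=-109/182, d=(M2−M1)/(6·3)=10/63, b=Δ1−h1·(2M1+M2)/6=-709/546
seg 2: a=-5, c=M2/2=151/182, d=(M3−M2)/(6·2)=-151/1092, b=Δ2−h2·(2M2+M3)/6=-331/546
t_q=17/4 → seg 1, τ=9/4; S=0+-709/546·τ+-109/182·τ²+10/63·τ³=-1509/364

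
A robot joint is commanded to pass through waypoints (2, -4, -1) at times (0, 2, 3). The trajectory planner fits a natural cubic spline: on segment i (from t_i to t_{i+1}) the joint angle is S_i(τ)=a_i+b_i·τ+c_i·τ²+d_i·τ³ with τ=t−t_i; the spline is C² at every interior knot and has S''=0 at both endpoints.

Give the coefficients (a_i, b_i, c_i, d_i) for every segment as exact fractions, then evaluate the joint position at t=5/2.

Δ: Δ0=-3, Δ1=3
row 1: diag=6, rhs=36; c'=1/6, d'=6
back: M1=6
M: M0=0, M1=6, M2=0
seg 0: a=2, c=M0/2=0, d=(M1−M0)/(6·2)=1/2, b=Δ0−h0·(2M0+M1)/6=-5
seg 1: a=-4, c=M1/2=3, d=(M2−M1)/(6·1)=-1, b=Δ1−h1·(2M1+M2)/6=1
t_q=5/2 → seg 1, τ=1/2; S=-4+1·τ+3·τ²+-1·τ³=-23/8

  seg 0: a=2 b=-5 c=0 d=1/2
  seg 1: a=-4 b=1 c=3 d=-1
S(5/2) = -23/8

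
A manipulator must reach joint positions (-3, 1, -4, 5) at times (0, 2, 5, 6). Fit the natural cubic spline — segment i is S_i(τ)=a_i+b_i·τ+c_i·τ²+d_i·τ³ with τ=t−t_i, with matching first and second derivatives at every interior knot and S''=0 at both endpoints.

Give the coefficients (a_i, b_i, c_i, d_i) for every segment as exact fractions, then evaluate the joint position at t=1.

  seg 0: a=-3 b=794/213 c=0 d=-92/213
  seg 1: a=1 b=-310/213 c=-184/71 d=179/213
  seg 2: a=-4 b=1211/213 c=353/71 d=-353/213
S(1) = 21/71

Δ: Δ0=2, Δ1=-5/3, Δ2=9
row 1: diag=10, rhs=-22; c'=3/10, d'=-11/5
row 2: denom=8−3·3/10=71/10; d'=(64−3·-11/5)/(71/10)=706/71
back: M2=706/71
back: M1=-11/5−3/10·706/71=-368/71
M: M0=0, M1=-368/71, M2=706/71, M3=0
seg 0: a=-3, c=M0/2=0, d=(M1−M0)/(6·2)=-92/213, b=Δ0−h0·(2M0+M1)/6=794/213
seg 1: a=1, c=M1/2=-184/71, d=(M2−M1)/(6·3)=179/213, b=Δ1−h1·(2M1+M2)/6=-310/213
seg 2: a=-4, c=M2/2=353/71, d=(M3−M2)/(6·1)=-353/213, b=Δ2−h2·(2M2+M3)/6=1211/213
t_q=1 → seg 0, τ=1; S=-3+794/213·τ+0·τ²+-92/213·τ³=21/71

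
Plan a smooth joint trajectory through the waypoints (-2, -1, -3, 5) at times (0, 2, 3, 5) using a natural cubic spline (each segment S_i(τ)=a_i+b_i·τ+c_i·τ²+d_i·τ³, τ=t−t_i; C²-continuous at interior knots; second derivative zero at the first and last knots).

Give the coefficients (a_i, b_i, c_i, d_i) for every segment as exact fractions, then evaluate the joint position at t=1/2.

  seg 0: a=-2 b=17/10 c=0 d=-3/10
  seg 1: a=-1 b=-19/10 c=-9/5 d=17/10
  seg 2: a=-3 b=-2/5 c=33/10 d=-11/20
S(1/2) = -19/16

Δ: Δ0=1/2, Δ1=-2, Δ2=4
row 1: diag=6, rhs=-15; c'=1/6, d'=-5/2
row 2: denom=6−1·1/6=35/6; d'=(36−1·-5/2)/(35/6)=33/5
back: M2=33/5
back: M1=-5/2−1/6·33/5=-18/5
M: M0=0, M1=-18/5, M2=33/5, M3=0
seg 0: a=-2, c=M0/2=0, d=(M1−M0)/(6·2)=-3/10, b=Δ0−h0·(2M0+M1)/6=17/10
seg 1: a=-1, c=M1/2=-9/5, d=(M2−M1)/(6·1)=17/10, b=Δ1−h1·(2M1+M2)/6=-19/10
seg 2: a=-3, c=M2/2=33/10, d=(M3−M2)/(6·2)=-11/20, b=Δ2−h2·(2M2+M3)/6=-2/5
t_q=1/2 → seg 0, τ=1/2; S=-2+17/10·τ+0·τ²+-3/10·τ³=-19/16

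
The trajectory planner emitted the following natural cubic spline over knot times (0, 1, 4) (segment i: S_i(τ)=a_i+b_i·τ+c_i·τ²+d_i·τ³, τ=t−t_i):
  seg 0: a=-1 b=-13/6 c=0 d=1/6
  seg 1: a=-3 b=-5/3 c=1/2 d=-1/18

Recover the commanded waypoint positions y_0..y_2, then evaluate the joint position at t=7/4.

y_0 = S_0(0) = a_0 = -1
y_1 = S_1(0) = a_1 = -3
y_2 = S_1(3) = -5
t_q=7/4 is in segment 1 (τ=3/4); S_1(τ)=-511/128

y_0=-1 y_1=-3 y_2=-5
S(7/4) = -511/128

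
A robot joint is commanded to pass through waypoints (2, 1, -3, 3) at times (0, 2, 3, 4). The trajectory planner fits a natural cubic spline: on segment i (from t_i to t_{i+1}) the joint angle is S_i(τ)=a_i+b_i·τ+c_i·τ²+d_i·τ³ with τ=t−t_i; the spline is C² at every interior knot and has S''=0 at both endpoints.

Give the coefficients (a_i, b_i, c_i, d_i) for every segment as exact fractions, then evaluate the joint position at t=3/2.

Δ: Δ0=-1/2, Δ1=-4, Δ2=6
row 1: diag=6, rhs=-21; c'=1/6, d'=-7/2
row 2: denom=4−1·1/6=23/6; d'=(60−1·-7/2)/(23/6)=381/23
back: M2=381/23
back: M1=-7/2−1/6·381/23=-144/23
M: M0=0, M1=-144/23, M2=381/23, M3=0
seg 0: a=2, c=M0/2=0, d=(M1−M0)/(6·2)=-12/23, b=Δ0−h0·(2M0+M1)/6=73/46
seg 1: a=1, c=M1/2=-72/23, d=(M2−M1)/(6·1)=175/46, b=Δ1−h1·(2M1+M2)/6=-215/46
seg 2: a=-3, c=M2/2=381/46, d=(M3−M2)/(6·1)=-127/46, b=Δ2−h2·(2M2+M3)/6=11/23
t_q=3/2 → seg 0, τ=3/2; S=2+73/46·τ+0·τ²+-12/23·τ³=241/92

  seg 0: a=2 b=73/46 c=0 d=-12/23
  seg 1: a=1 b=-215/46 c=-72/23 d=175/46
  seg 2: a=-3 b=11/23 c=381/46 d=-127/46
S(3/2) = 241/92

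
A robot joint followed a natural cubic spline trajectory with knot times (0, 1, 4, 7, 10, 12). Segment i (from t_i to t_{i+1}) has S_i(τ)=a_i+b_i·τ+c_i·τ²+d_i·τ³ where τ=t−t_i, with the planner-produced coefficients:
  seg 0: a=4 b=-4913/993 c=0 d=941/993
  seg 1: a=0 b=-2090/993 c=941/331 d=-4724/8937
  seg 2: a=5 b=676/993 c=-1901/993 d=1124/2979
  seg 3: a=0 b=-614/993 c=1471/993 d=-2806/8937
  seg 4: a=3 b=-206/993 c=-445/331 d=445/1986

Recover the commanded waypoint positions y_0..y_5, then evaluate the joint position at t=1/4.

y_0=4 y_1=0 y_2=5 y_3=0 y_4=3 y_5=-1
S(1/4) = 58847/21184

y_0 = S_0(0) = a_0 = 4
y_1 = S_1(0) = a_1 = 0
y_2 = S_2(0) = a_2 = 5
y_3 = S_3(0) = a_3 = 0
y_4 = S_4(0) = a_4 = 3
y_5 = S_4(2) = -1
t_q=1/4 is in segment 0 (τ=1/4); S_0(τ)=58847/21184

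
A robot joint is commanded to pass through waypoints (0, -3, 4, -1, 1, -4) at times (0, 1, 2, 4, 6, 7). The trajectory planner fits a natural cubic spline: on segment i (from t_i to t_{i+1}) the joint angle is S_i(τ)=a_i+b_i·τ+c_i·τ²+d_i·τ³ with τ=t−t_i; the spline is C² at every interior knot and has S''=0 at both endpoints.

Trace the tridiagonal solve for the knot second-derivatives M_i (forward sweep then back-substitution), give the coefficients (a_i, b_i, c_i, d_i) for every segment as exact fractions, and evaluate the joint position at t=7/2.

Δ: Δ0=-3, Δ1=7, Δ2=-5/2, Δ3=1, Δ4=-5
row 1: diag=4, rhs=60; c'=1/4, d'=15
row 2: denom=6−1·1/4=23/4; d'=(-57−1·15)/(23/4)=-288/23
row 3: denom=8−2·8/23=168/23; d'=(21−2·-288/23)/(168/23)=353/56
row 4: denom=6−2·23/84=229/42; d'=(-36−2·353/56)/(229/42)=-4083/458
back: M4=-4083/458
back: M3=353/56−23/84·-4083/458=4005/458
back: M2=-288/23−8/23·4005/458=-3564/229
back: M1=15−1/4·-3564/229=4326/229
M: M0=0, M1=4326/229, M2=-3564/229, M3=4005/458, M4=-4083/458, M5=0
seg 0: a=0, c=M0/2=0, d=(M1−M0)/(6·1)=721/229, b=Δ0−h0·(2M0+M1)/6=-1408/229
seg 1: a=-3, c=M1/2=2163/229, d=(M2−M1)/(6·1)=-1315/229, b=Δ1−h1·(2M1+M2)/6=755/229
seg 2: a=4, c=M2/2=-1782/229, d=(M3−M2)/(6·2)=3711/1832, b=Δ2−h2·(2M2+M3)/6=1136/229
seg 3: a=-1, c=M3/2=4005/916, d=(M4−M3)/(6·2)=-337/229, b=Δ3−h3·(2M3+M4)/6=-851/458
seg 4: a=1, c=M4/2=-4083/916, d=(M5−M4)/(6·1)=1361/916, b=Δ4−h4·(2M4+M5)/6=-929/458
t_q=7/2 → seg 2, τ=3/2; S=4+1136/229·τ+-1782/229·τ²+3711/1832·τ³=11269/14656

  seg 0: a=0 b=-1408/229 c=0 d=721/229
  seg 1: a=-3 b=755/229 c=2163/229 d=-1315/229
  seg 2: a=4 b=1136/229 c=-1782/229 d=3711/1832
  seg 3: a=-1 b=-851/458 c=4005/916 d=-337/229
  seg 4: a=1 b=-929/458 c=-4083/916 d=1361/916
S(7/2) = 11269/14656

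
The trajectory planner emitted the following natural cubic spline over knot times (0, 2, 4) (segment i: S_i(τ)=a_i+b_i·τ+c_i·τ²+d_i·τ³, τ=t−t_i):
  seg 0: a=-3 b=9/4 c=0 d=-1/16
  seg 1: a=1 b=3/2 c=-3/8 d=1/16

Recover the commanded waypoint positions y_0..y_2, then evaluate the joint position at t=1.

y_0 = S_0(0) = a_0 = -3
y_1 = S_1(0) = a_1 = 1
y_2 = S_1(2) = 3
t_q=1 is in segment 0 (τ=1); S_0(τ)=-13/16

y_0=-3 y_1=1 y_2=3
S(1) = -13/16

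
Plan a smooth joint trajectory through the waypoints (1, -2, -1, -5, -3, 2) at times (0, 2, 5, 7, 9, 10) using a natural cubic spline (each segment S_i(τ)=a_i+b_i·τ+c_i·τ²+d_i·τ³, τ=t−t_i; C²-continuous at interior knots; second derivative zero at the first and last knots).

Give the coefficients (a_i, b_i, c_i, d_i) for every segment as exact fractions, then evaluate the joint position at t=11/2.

  seg 0: a=1 b=-11861/5646 c=0 d=424/2823
  seg 1: a=-2 b=-1685/5646 c=848/941 d=-3899/16938
  seg 2: a=-1 b=-3124/2823 c=-2203/1882 d=4087/11292
  seg 3: a=-5 b=-4081/2823 c=942/941 d=313/2823
  seg 4: a=-3 b=10979/2823 c=1568/941 d=-1568/2823
S(11/2) = -54223/30112

Δ: Δ0=-3/2, Δ1=1/3, Δ2=-2, Δ3=1, Δ4=5
row 1: diag=10, rhs=11; c'=3/10, d'=11/10
row 2: denom=10−3·3/10=91/10; d'=(-14−3·11/10)/(91/10)=-173/91
row 3: denom=8−2·20/91=688/91; d'=(18−2·-173/91)/(688/91)=124/43
row 4: denom=6−2·91/344=941/172; d'=(24−2·124/43)/(941/172)=3136/941
back: M4=3136/941
back: M3=124/43−91/344·3136/941=1884/941
back: M2=-173/91−20/91·1884/941=-2203/941
back: M1=11/10−3/10·-2203/941=1696/941
M: M0=0, M1=1696/941, M2=-2203/941, M3=1884/941, M4=3136/941, M5=0
seg 0: a=1, c=M0/2=0, d=(M1−M0)/(6·2)=424/2823, b=Δ0−h0·(2M0+M1)/6=-11861/5646
seg 1: a=-2, c=M1/2=848/941, d=(M2−M1)/(6·3)=-3899/16938, b=Δ1−h1·(2M1+M2)/6=-1685/5646
seg 2: a=-1, c=M2/2=-2203/1882, d=(M3−M2)/(6·2)=4087/11292, b=Δ2−h2·(2M2+M3)/6=-3124/2823
seg 3: a=-5, c=M3/2=942/941, d=(M4−M3)/(6·2)=313/2823, b=Δ3−h3·(2M3+M4)/6=-4081/2823
seg 4: a=-3, c=M4/2=1568/941, d=(M5−M4)/(6·1)=-1568/2823, b=Δ4−h4·(2M4+M5)/6=10979/2823
t_q=11/2 → seg 2, τ=1/2; S=-1+-3124/2823·τ+-2203/1882·τ²+4087/11292·τ³=-54223/30112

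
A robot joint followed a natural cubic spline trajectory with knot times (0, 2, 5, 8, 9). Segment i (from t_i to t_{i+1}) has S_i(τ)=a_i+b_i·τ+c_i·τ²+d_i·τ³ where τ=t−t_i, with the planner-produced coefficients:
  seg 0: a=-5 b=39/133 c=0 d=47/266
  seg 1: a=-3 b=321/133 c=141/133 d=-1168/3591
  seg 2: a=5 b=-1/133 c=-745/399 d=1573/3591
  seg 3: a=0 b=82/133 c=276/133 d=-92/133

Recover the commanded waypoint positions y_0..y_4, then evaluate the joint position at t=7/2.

y_0 = S_0(0) = a_0 = -5
y_1 = S_1(0) = a_1 = -3
y_2 = S_2(0) = a_2 = 5
y_3 = S_3(0) = a_3 = 0
y_4 = S_3(1) = 2
t_q=7/2 is in segment 1 (τ=3/2); S_1(τ)=145/76

y_0=-5 y_1=-3 y_2=5 y_3=0 y_4=2
S(7/2) = 145/76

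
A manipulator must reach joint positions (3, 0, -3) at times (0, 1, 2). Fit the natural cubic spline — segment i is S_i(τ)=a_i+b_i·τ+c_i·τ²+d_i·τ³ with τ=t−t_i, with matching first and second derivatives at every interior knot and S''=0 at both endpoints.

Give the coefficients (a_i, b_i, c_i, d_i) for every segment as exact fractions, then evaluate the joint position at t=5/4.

  seg 0: a=3 b=-3 c=0 d=0
  seg 1: a=0 b=-3 c=0 d=0
S(5/4) = -3/4

Δ: Δ0=-3, Δ1=-3
row 1: diag=4, rhs=0; c'=1/4, d'=0
back: M1=0
M: M0=0, M1=0, M2=0
seg 0: a=3, c=M0/2=0, d=(M1−M0)/(6·1)=0, b=Δ0−h0·(2M0+M1)/6=-3
seg 1: a=0, c=M1/2=0, d=(M2−M1)/(6·1)=0, b=Δ1−h1·(2M1+M2)/6=-3
t_q=5/4 → seg 1, τ=1/4; S=0+-3·τ+0·τ²+0·τ³=-3/4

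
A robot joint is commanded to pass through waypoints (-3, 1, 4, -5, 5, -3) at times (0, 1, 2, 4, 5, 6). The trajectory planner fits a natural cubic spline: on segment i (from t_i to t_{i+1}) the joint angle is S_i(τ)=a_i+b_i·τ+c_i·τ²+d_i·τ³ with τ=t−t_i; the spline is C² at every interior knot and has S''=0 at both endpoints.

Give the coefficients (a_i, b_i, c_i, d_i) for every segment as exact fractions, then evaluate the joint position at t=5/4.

Δ: Δ0=4, Δ1=3, Δ2=-9/2, Δ3=10, Δ4=-8
row 1: diag=4, rhs=-6; c'=1/4, d'=-3/2
row 2: denom=6−1·1/4=23/4; d'=(-45−1·-3/2)/(23/4)=-174/23
row 3: denom=6−2·8/23=122/23; d'=(87−2·-174/23)/(122/23)=2349/122
row 4: denom=4−1·23/122=465/122; d'=(-108−1·2349/122)/(465/122)=-1035/31
back: M4=-1035/31
back: M3=2349/122−23/122·-1035/31=792/31
back: M2=-174/23−8/23·792/31=-510/31
back: M1=-3/2−1/4·-510/31=81/31
M: M0=0, M1=81/31, M2=-510/31, M3=792/31, M4=-1035/31, M5=0
seg 0: a=-3, c=M0/2=0, d=(M1−M0)/(6·1)=27/62, b=Δ0−h0·(2M0+M1)/6=221/62
seg 1: a=1, c=M1/2=81/62, d=(M2−M1)/(6·1)=-197/62, b=Δ1−h1·(2M1+M2)/6=151/31
seg 2: a=4, c=M2/2=-255/31, d=(M3−M2)/(6·2)=7/2, b=Δ2−h2·(2M2+M3)/6=-127/62
seg 3: a=-5, c=M3/2=396/31, d=(M4−M3)/(6·1)=-609/62, b=Δ3−h3·(2M3+M4)/6=437/62
seg 4: a=5, c=M4/2=-1035/62, d=(M5−M4)/(6·1)=345/62, b=Δ4−h4·(2M4+M5)/6=97/31
t_q=5/4 → seg 1, τ=1/4; S=1+151/31·τ+81/62·τ²+-197/62·τ³=8927/3968

  seg 0: a=-3 b=221/62 c=0 d=27/62
  seg 1: a=1 b=151/31 c=81/62 d=-197/62
  seg 2: a=4 b=-127/62 c=-255/31 d=7/2
  seg 3: a=-5 b=437/62 c=396/31 d=-609/62
  seg 4: a=5 b=97/31 c=-1035/62 d=345/62
S(5/4) = 8927/3968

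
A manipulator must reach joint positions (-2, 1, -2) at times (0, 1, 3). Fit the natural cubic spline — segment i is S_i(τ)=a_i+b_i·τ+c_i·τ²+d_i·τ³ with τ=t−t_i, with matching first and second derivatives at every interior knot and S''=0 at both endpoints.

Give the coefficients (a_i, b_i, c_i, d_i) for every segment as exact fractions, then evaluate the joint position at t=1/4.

Δ: Δ0=3, Δ1=-3/2
row 1: diag=6, rhs=-27; c'=1/3, d'=-9/2
back: M1=-9/2
M: M0=0, M1=-9/2, M2=0
seg 0: a=-2, c=M0/2=0, d=(M1−M0)/(6·1)=-3/4, b=Δ0−h0·(2M0+M1)/6=15/4
seg 1: a=1, c=M1/2=-9/4, d=(M2−M1)/(6·2)=3/8, b=Δ1−h1·(2M1+M2)/6=3/2
t_q=1/4 → seg 0, τ=1/4; S=-2+15/4·τ+0·τ²+-3/4·τ³=-275/256

  seg 0: a=-2 b=15/4 c=0 d=-3/4
  seg 1: a=1 b=3/2 c=-9/4 d=3/8
S(1/4) = -275/256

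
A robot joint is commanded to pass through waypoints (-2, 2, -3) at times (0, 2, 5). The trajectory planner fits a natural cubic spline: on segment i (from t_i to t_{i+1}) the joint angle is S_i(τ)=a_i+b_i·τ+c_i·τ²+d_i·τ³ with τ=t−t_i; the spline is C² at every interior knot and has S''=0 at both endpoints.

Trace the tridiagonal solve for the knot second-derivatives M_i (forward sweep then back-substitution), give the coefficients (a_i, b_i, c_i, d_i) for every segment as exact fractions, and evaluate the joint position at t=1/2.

Δ: Δ0=2, Δ1=-5/3
row 1: diag=10, rhs=-22; c'=3/10, d'=-11/5
back: M1=-11/5
M: M0=0, M1=-11/5, M2=0
seg 0: a=-2, c=M0/2=0, d=(M1−M0)/(6·2)=-11/60, b=Δ0−h0·(2M0+M1)/6=41/15
seg 1: a=2, c=M1/2=-11/10, d=(M2−M1)/(6·3)=11/90, b=Δ1−h1·(2M1+M2)/6=8/15
t_q=1/2 → seg 0, τ=1/2; S=-2+41/15·τ+0·τ²+-11/60·τ³=-21/32

  seg 0: a=-2 b=41/15 c=0 d=-11/60
  seg 1: a=2 b=8/15 c=-11/10 d=11/90
S(1/2) = -21/32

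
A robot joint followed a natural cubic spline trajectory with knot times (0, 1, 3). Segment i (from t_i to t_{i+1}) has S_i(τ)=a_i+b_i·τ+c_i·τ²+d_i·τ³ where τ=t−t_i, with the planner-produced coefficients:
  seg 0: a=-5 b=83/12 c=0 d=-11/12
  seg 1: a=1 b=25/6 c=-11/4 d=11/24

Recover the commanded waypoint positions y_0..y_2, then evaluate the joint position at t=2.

y_0 = S_0(0) = a_0 = -5
y_1 = S_1(0) = a_1 = 1
y_2 = S_1(2) = 2
t_q=2 is in segment 1 (τ=1); S_1(τ)=23/8

y_0=-5 y_1=1 y_2=2
S(2) = 23/8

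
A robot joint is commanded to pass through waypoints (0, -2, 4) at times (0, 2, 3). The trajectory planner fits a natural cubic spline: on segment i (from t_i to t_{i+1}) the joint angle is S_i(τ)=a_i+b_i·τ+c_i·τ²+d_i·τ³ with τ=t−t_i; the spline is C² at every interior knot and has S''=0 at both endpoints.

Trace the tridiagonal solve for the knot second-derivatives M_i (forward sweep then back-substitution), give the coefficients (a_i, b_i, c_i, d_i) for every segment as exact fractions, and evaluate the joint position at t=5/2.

Δ: Δ0=-1, Δ1=6
row 1: diag=6, rhs=42; c'=1/6, d'=7
back: M1=7
M: M0=0, M1=7, M2=0
seg 0: a=0, c=M0/2=0, d=(M1−M0)/(6·2)=7/12, b=Δ0−h0·(2M0+M1)/6=-10/3
seg 1: a=-2, c=M1/2=7/2, d=(M2−M1)/(6·1)=-7/6, b=Δ1−h1·(2M1+M2)/6=11/3
t_q=5/2 → seg 1, τ=1/2; S=-2+11/3·τ+7/2·τ²+-7/6·τ³=9/16

  seg 0: a=0 b=-10/3 c=0 d=7/12
  seg 1: a=-2 b=11/3 c=7/2 d=-7/6
S(5/2) = 9/16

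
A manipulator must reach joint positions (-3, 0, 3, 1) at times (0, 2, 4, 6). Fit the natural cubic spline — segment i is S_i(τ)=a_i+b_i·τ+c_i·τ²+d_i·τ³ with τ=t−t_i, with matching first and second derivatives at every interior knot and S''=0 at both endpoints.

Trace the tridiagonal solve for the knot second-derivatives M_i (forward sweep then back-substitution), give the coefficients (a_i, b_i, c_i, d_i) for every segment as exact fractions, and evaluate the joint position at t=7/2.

Δ: Δ0=3/2, Δ1=3/2, Δ2=-1
row 1: diag=8, rhs=0; c'=1/4, d'=0
row 2: denom=8−2·1/4=15/2; d'=(-15−2·0)/(15/2)=-2
back: M2=-2
back: M1=0−1/4·-2=1/2
M: M0=0, M1=1/2, M2=-2, M3=0
seg 0: a=-3, c=M0/2=0, d=(M1−M0)/(6·2)=1/24, b=Δ0−h0·(2M0+M1)/6=4/3
seg 1: a=0, c=M1/2=1/4, d=(M2−M1)/(6·2)=-5/24, b=Δ1−h1·(2M1+M2)/6=11/6
seg 2: a=3, c=M2/2=-1, d=(M3−M2)/(6·2)=1/6, b=Δ2−h2·(2M2+M3)/6=1/3
t_q=7/2 → seg 1, τ=3/2; S=0+11/6·τ+1/4·τ²+-5/24·τ³=167/64

  seg 0: a=-3 b=4/3 c=0 d=1/24
  seg 1: a=0 b=11/6 c=1/4 d=-5/24
  seg 2: a=3 b=1/3 c=-1 d=1/6
S(7/2) = 167/64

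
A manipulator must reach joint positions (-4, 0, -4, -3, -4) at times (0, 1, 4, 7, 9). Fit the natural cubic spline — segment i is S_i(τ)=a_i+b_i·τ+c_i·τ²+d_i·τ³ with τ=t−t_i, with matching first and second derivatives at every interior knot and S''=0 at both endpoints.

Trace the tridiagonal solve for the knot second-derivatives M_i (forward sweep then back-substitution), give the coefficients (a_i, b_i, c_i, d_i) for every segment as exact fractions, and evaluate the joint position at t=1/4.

Δ: Δ0=4, Δ1=-4/3, Δ2=1/3, Δ3=-1/2
row 1: diag=8, rhs=-32; c'=3/8, d'=-4
row 2: denom=12−3·3/8=87/8; d'=(10−3·-4)/(87/8)=176/87
row 3: denom=10−3·8/29=266/29; d'=(-5−3·176/87)/(266/29)=-321/266
back: M3=-321/266
back: M2=176/87−8/29·-321/266=940/399
back: M1=-4−3/8·940/399=-1299/266
M: M0=0, M1=-1299/266, M2=940/399, M3=-321/266, M4=0
seg 0: a=-4, c=M0/2=0, d=(M1−M0)/(6·1)=-433/532, b=Δ0−h0·(2M0+M1)/6=2561/532
seg 1: a=0, c=M1/2=-1299/532, d=(M2−M1)/(6·3)=5777/14364, b=Δ1−h1·(2M1+M2)/6=631/266
seg 2: a=-4, c=M2/2=470/399, d=(M3−M2)/(6·3)=-2843/14364, b=Δ2−h2·(2M2+M3)/6=-755/532
seg 3: a=-3, c=M3/2=-321/532, d=(M4−M3)/(6·2)=107/1064, b=Δ3−h3·(2M3+M4)/6=81/266
t_q=1/4 → seg 0, τ=1/4; S=-4+2561/532·τ+0·τ²+-433/532·τ³=-95649/34048

  seg 0: a=-4 b=2561/532 c=0 d=-433/532
  seg 1: a=0 b=631/266 c=-1299/532 d=5777/14364
  seg 2: a=-4 b=-755/532 c=470/399 d=-2843/14364
  seg 3: a=-3 b=81/266 c=-321/532 d=107/1064
S(1/4) = -95649/34048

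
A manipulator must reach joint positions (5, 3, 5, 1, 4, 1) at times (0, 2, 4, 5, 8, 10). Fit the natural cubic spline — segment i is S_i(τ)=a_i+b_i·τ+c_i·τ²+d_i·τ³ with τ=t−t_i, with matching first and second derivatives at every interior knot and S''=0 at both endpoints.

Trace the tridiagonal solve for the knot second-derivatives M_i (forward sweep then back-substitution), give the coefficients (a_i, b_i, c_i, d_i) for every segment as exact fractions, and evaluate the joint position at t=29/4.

  seg 0: a=5 b=-3179/1522 c=0 d=1657/6088
  seg 1: a=3 b=896/761 c=4971/3044 d=-5241/6088
  seg 2: a=5 b=-3989/1522 c=-2688/761 d=3277/1522
  seg 3: a=1 b=-2455/761 c=4455/1522 d=-2311/4566
  seg 4: a=4 b=1021/1522 c=-1239/761 d=413/1522
S(29/4) = 272215/97408

Δ: Δ0=-1, Δ1=1, Δ2=-4, Δ3=1, Δ4=-3/2
row 1: diag=8, rhs=12; c'=1/4, d'=3/2
row 2: denom=6−2·1/4=11/2; d'=(-30−2·3/2)/(11/2)=-6
row 3: denom=8−1·2/11=86/11; d'=(30−1·-6)/(86/11)=198/43
row 4: denom=10−3·33/86=761/86; d'=(-15−3·198/43)/(761/86)=-2478/761
back: M4=-2478/761
back: M3=198/43−33/86·-2478/761=4455/761
back: M2=-6−2/11·4455/761=-5376/761
back: M1=3/2−1/4·-5376/761=4971/1522
M: M0=0, M1=4971/1522, M2=-5376/761, M3=4455/761, M4=-2478/761, M5=0
seg 0: a=5, c=M0/2=0, d=(M1−M0)/(6·2)=1657/6088, b=Δ0−h0·(2M0+M1)/6=-3179/1522
seg 1: a=3, c=M1/2=4971/3044, d=(M2−M1)/(6·2)=-5241/6088, b=Δ1−h1·(2M1+M2)/6=896/761
seg 2: a=5, c=M2/2=-2688/761, d=(M3−M2)/(6·1)=3277/1522, b=Δ2−h2·(2M2+M3)/6=-3989/1522
seg 3: a=1, c=M3/2=4455/1522, d=(M4−M3)/(6·3)=-2311/4566, b=Δ3−h3·(2M3+M4)/6=-2455/761
seg 4: a=4, c=M4/2=-1239/761, d=(M5−M4)/(6·2)=413/1522, b=Δ4−h4·(2M4+M5)/6=1021/1522
t_q=29/4 → seg 3, τ=9/4; S=1+-2455/761·τ+4455/1522·τ²+-2311/4566·τ³=272215/97408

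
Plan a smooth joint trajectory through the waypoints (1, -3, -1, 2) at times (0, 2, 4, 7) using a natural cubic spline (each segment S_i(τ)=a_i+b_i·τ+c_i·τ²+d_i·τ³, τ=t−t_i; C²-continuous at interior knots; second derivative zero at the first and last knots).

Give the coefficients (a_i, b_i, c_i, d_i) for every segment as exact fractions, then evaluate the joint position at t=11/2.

Δ: Δ0=-2, Δ1=1, Δ2=1
row 1: diag=8, rhs=18; c'=1/4, d'=9/4
row 2: denom=10−2·1/4=19/2; d'=(0−2·9/4)/(19/2)=-9/19
back: M2=-9/19
back: M1=9/4−1/4·-9/19=45/19
M: M0=0, M1=45/19, M2=-9/19, M3=0
seg 0: a=1, c=M0/2=0, d=(M1−M0)/(6·2)=15/76, b=Δ0−h0·(2M0+M1)/6=-53/19
seg 1: a=-3, c=M1/2=45/38, d=(M2−M1)/(6·2)=-9/38, b=Δ1−h1·(2M1+M2)/6=-8/19
seg 2: a=-1, c=M2/2=-9/38, d=(M3−M2)/(6·3)=1/38, b=Δ2−h2·(2M2+M3)/6=28/19
t_q=11/2 → seg 2, τ=3/2; S=-1+28/19·τ+-9/38·τ²+1/38·τ³=233/304

  seg 0: a=1 b=-53/19 c=0 d=15/76
  seg 1: a=-3 b=-8/19 c=45/38 d=-9/38
  seg 2: a=-1 b=28/19 c=-9/38 d=1/38
S(11/2) = 233/304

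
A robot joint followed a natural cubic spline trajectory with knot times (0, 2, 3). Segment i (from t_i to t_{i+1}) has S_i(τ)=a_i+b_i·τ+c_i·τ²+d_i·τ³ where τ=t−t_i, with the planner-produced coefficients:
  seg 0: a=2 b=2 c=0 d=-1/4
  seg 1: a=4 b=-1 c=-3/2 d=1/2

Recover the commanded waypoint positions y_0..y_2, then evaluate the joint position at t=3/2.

y_0 = S_0(0) = a_0 = 2
y_1 = S_1(0) = a_1 = 4
y_2 = S_1(1) = 2
t_q=3/2 is in segment 0 (τ=3/2); S_0(τ)=133/32

y_0=2 y_1=4 y_2=2
S(3/2) = 133/32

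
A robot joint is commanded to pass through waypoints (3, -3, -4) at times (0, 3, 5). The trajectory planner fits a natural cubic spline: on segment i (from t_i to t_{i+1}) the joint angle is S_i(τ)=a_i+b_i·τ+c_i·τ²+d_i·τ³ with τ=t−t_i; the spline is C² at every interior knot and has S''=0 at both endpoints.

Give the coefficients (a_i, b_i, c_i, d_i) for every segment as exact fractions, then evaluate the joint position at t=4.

  seg 0: a=3 b=-49/20 c=0 d=1/20
  seg 1: a=-3 b=-11/10 c=9/20 d=-3/40
S(4) = -149/40

Δ: Δ0=-2, Δ1=-1/2
row 1: diag=10, rhs=9; c'=1/5, d'=9/10
back: M1=9/10
M: M0=0, M1=9/10, M2=0
seg 0: a=3, c=M0/2=0, d=(M1−M0)/(6·3)=1/20, b=Δ0−h0·(2M0+M1)/6=-49/20
seg 1: a=-3, c=M1/2=9/20, d=(M2−M1)/(6·2)=-3/40, b=Δ1−h1·(2M1+M2)/6=-11/10
t_q=4 → seg 1, τ=1; S=-3+-11/10·τ+9/20·τ²+-3/40·τ³=-149/40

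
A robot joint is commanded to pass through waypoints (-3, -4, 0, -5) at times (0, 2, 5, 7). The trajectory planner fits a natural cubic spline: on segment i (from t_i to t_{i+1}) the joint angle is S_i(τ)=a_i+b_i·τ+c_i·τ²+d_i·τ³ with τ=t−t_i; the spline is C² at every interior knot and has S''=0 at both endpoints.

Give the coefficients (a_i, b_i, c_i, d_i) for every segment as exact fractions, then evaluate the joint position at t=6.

Δ: Δ0=-1/2, Δ1=4/3, Δ2=-5/2
row 1: diag=10, rhs=11; c'=3/10, d'=11/10
row 2: denom=10−3·3/10=91/10; d'=(-23−3·11/10)/(91/10)=-263/91
back: M2=-263/91
back: M1=11/10−3/10·-263/91=179/91
M: M0=0, M1=179/91, M2=-263/91, M3=0
seg 0: a=-3, c=M0/2=0, d=(M1−M0)/(6·2)=179/1092, b=Δ0−h0·(2M0+M1)/6=-631/546
seg 1: a=-4, c=M1/2=179/182, d=(M2−M1)/(6·3)=-17/63, b=Δ1−h1·(2M1+M2)/6=443/546
seg 2: a=0, c=M2/2=-263/182, d=(M3−M2)/(6·2)=263/1092, b=Δ2−h2·(2M2+M3)/6=-313/546
t_q=6 → seg 2, τ=1; S=0+-313/546·τ+-263/182·τ²+263/1092·τ³=-647/364

  seg 0: a=-3 b=-631/546 c=0 d=179/1092
  seg 1: a=-4 b=443/546 c=179/182 d=-17/63
  seg 2: a=0 b=-313/546 c=-263/182 d=263/1092
S(6) = -647/364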